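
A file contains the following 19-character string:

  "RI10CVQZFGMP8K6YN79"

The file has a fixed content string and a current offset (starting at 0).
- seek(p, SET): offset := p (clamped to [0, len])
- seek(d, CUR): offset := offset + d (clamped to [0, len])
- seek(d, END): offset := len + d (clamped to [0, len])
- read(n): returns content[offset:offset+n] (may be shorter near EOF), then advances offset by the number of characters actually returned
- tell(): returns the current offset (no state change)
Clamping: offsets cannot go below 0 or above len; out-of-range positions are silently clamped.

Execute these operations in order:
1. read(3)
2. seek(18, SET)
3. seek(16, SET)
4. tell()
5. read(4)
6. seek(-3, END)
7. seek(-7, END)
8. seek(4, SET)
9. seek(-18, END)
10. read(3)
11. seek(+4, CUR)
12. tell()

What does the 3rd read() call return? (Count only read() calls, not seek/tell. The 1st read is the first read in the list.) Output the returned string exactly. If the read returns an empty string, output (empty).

Answer: I10

Derivation:
After 1 (read(3)): returned 'RI1', offset=3
After 2 (seek(18, SET)): offset=18
After 3 (seek(16, SET)): offset=16
After 4 (tell()): offset=16
After 5 (read(4)): returned 'N79', offset=19
After 6 (seek(-3, END)): offset=16
After 7 (seek(-7, END)): offset=12
After 8 (seek(4, SET)): offset=4
After 9 (seek(-18, END)): offset=1
After 10 (read(3)): returned 'I10', offset=4
After 11 (seek(+4, CUR)): offset=8
After 12 (tell()): offset=8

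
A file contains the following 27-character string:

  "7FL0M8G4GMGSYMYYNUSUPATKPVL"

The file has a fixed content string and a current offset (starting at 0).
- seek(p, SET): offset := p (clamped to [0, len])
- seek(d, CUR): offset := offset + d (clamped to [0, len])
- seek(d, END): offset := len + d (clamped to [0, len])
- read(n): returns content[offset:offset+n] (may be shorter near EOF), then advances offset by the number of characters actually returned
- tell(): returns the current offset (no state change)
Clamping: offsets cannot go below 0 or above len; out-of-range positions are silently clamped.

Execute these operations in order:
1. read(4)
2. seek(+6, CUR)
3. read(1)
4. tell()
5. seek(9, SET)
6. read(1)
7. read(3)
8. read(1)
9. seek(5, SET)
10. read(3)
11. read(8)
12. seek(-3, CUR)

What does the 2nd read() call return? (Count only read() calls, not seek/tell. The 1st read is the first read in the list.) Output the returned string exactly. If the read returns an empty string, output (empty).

After 1 (read(4)): returned '7FL0', offset=4
After 2 (seek(+6, CUR)): offset=10
After 3 (read(1)): returned 'G', offset=11
After 4 (tell()): offset=11
After 5 (seek(9, SET)): offset=9
After 6 (read(1)): returned 'M', offset=10
After 7 (read(3)): returned 'GSY', offset=13
After 8 (read(1)): returned 'M', offset=14
After 9 (seek(5, SET)): offset=5
After 10 (read(3)): returned '8G4', offset=8
After 11 (read(8)): returned 'GMGSYMYY', offset=16
After 12 (seek(-3, CUR)): offset=13

Answer: G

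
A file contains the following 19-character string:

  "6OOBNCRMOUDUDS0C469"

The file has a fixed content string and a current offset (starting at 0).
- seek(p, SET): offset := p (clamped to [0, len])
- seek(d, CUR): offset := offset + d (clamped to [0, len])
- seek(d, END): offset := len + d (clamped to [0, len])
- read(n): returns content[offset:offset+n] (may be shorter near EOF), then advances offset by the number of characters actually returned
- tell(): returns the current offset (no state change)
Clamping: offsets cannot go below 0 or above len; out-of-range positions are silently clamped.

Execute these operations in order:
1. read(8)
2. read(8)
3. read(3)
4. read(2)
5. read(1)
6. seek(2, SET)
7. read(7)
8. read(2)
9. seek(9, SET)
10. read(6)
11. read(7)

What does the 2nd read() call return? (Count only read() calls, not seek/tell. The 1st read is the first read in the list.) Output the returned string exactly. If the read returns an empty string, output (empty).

Answer: OUDUDS0C

Derivation:
After 1 (read(8)): returned '6OOBNCRM', offset=8
After 2 (read(8)): returned 'OUDUDS0C', offset=16
After 3 (read(3)): returned '469', offset=19
After 4 (read(2)): returned '', offset=19
After 5 (read(1)): returned '', offset=19
After 6 (seek(2, SET)): offset=2
After 7 (read(7)): returned 'OBNCRMO', offset=9
After 8 (read(2)): returned 'UD', offset=11
After 9 (seek(9, SET)): offset=9
After 10 (read(6)): returned 'UDUDS0', offset=15
After 11 (read(7)): returned 'C469', offset=19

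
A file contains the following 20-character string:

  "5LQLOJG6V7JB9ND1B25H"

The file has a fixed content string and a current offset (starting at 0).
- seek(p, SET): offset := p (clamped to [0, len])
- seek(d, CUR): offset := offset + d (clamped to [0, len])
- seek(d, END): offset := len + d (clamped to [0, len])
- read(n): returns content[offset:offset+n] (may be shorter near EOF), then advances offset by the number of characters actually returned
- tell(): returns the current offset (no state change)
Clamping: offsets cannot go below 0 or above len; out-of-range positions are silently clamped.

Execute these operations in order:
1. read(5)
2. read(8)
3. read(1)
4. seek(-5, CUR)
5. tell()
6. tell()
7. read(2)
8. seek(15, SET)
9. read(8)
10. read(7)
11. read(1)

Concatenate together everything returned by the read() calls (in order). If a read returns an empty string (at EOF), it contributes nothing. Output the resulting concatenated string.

After 1 (read(5)): returned '5LQLO', offset=5
After 2 (read(8)): returned 'JG6V7JB9', offset=13
After 3 (read(1)): returned 'N', offset=14
After 4 (seek(-5, CUR)): offset=9
After 5 (tell()): offset=9
After 6 (tell()): offset=9
After 7 (read(2)): returned '7J', offset=11
After 8 (seek(15, SET)): offset=15
After 9 (read(8)): returned '1B25H', offset=20
After 10 (read(7)): returned '', offset=20
After 11 (read(1)): returned '', offset=20

Answer: 5LQLOJG6V7JB9N7J1B25H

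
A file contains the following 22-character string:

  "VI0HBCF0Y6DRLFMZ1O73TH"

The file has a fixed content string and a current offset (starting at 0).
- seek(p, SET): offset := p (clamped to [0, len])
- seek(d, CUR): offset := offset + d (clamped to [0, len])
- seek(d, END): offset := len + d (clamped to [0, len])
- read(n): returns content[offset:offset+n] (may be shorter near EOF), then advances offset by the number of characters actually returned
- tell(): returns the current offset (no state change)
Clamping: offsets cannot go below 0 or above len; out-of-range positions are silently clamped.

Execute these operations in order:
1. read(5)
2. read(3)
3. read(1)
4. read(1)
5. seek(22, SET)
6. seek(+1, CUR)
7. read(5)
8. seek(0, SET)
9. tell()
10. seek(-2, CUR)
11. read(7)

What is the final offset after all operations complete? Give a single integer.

After 1 (read(5)): returned 'VI0HB', offset=5
After 2 (read(3)): returned 'CF0', offset=8
After 3 (read(1)): returned 'Y', offset=9
After 4 (read(1)): returned '6', offset=10
After 5 (seek(22, SET)): offset=22
After 6 (seek(+1, CUR)): offset=22
After 7 (read(5)): returned '', offset=22
After 8 (seek(0, SET)): offset=0
After 9 (tell()): offset=0
After 10 (seek(-2, CUR)): offset=0
After 11 (read(7)): returned 'VI0HBCF', offset=7

Answer: 7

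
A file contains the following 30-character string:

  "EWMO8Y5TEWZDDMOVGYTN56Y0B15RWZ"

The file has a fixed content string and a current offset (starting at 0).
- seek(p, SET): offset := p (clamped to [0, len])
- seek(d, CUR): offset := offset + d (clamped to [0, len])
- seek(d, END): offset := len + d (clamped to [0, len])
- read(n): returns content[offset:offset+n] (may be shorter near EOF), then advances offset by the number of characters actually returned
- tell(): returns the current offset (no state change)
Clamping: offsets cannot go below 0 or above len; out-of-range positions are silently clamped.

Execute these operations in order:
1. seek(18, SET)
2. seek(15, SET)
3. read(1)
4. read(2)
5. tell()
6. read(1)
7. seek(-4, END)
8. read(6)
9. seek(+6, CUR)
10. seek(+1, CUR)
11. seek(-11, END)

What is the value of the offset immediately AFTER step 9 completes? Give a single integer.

Answer: 30

Derivation:
After 1 (seek(18, SET)): offset=18
After 2 (seek(15, SET)): offset=15
After 3 (read(1)): returned 'V', offset=16
After 4 (read(2)): returned 'GY', offset=18
After 5 (tell()): offset=18
After 6 (read(1)): returned 'T', offset=19
After 7 (seek(-4, END)): offset=26
After 8 (read(6)): returned '5RWZ', offset=30
After 9 (seek(+6, CUR)): offset=30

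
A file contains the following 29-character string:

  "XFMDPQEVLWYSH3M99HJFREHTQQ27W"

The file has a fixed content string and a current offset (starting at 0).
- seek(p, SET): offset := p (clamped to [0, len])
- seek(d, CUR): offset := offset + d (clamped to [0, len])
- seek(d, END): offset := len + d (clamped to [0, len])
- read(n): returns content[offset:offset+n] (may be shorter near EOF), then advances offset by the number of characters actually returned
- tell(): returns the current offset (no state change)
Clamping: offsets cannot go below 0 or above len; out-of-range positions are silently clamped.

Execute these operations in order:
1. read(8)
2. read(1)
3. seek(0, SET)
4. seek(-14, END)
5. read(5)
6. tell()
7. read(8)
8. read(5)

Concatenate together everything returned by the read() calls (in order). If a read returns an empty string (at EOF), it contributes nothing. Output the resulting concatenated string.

Answer: XFMDPQEVL99HJFREHTQQ27W

Derivation:
After 1 (read(8)): returned 'XFMDPQEV', offset=8
After 2 (read(1)): returned 'L', offset=9
After 3 (seek(0, SET)): offset=0
After 4 (seek(-14, END)): offset=15
After 5 (read(5)): returned '99HJF', offset=20
After 6 (tell()): offset=20
After 7 (read(8)): returned 'REHTQQ27', offset=28
After 8 (read(5)): returned 'W', offset=29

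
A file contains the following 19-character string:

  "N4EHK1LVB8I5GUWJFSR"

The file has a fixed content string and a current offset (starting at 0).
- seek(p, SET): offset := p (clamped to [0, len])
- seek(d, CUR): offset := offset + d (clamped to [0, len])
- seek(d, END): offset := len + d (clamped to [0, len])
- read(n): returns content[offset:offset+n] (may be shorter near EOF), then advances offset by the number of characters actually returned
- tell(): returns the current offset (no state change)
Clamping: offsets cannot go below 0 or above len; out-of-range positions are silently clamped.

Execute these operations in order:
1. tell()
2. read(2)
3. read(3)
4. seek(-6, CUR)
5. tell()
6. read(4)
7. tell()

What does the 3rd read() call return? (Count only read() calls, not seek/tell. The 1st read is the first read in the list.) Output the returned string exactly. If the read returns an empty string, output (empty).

Answer: N4EH

Derivation:
After 1 (tell()): offset=0
After 2 (read(2)): returned 'N4', offset=2
After 3 (read(3)): returned 'EHK', offset=5
After 4 (seek(-6, CUR)): offset=0
After 5 (tell()): offset=0
After 6 (read(4)): returned 'N4EH', offset=4
After 7 (tell()): offset=4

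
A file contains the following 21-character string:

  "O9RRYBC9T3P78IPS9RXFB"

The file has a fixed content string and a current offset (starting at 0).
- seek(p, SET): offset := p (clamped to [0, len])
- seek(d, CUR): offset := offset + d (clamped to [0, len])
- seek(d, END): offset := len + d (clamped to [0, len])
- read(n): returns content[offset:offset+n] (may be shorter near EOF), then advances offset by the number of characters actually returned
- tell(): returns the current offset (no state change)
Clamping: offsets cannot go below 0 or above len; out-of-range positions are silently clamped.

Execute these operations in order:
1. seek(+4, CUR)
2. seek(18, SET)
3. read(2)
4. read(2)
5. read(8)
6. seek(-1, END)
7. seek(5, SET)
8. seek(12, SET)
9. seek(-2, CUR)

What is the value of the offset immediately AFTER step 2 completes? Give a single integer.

After 1 (seek(+4, CUR)): offset=4
After 2 (seek(18, SET)): offset=18

Answer: 18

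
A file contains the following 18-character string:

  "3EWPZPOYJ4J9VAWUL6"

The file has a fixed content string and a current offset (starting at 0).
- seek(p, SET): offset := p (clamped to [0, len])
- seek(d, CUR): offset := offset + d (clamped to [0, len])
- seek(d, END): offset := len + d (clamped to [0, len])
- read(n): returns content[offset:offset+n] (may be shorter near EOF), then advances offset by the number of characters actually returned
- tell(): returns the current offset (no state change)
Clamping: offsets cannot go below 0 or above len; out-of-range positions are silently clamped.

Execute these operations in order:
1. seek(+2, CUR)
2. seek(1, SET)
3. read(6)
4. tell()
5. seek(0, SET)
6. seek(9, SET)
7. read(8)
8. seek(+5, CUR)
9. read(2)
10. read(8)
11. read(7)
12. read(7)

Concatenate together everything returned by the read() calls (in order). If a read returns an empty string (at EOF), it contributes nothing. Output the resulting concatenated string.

Answer: EWPZPO4J9VAWUL

Derivation:
After 1 (seek(+2, CUR)): offset=2
After 2 (seek(1, SET)): offset=1
After 3 (read(6)): returned 'EWPZPO', offset=7
After 4 (tell()): offset=7
After 5 (seek(0, SET)): offset=0
After 6 (seek(9, SET)): offset=9
After 7 (read(8)): returned '4J9VAWUL', offset=17
After 8 (seek(+5, CUR)): offset=18
After 9 (read(2)): returned '', offset=18
After 10 (read(8)): returned '', offset=18
After 11 (read(7)): returned '', offset=18
After 12 (read(7)): returned '', offset=18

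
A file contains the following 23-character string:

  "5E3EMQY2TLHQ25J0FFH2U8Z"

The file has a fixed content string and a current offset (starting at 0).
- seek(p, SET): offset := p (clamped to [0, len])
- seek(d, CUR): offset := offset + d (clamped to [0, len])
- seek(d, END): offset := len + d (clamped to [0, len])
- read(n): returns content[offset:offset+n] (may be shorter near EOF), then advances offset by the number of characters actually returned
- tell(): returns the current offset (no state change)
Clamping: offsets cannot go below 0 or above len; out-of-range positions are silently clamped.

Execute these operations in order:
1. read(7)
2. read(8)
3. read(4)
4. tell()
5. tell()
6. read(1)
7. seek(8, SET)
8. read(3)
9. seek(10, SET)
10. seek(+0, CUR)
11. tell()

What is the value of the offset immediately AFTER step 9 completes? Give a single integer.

After 1 (read(7)): returned '5E3EMQY', offset=7
After 2 (read(8)): returned '2TLHQ25J', offset=15
After 3 (read(4)): returned '0FFH', offset=19
After 4 (tell()): offset=19
After 5 (tell()): offset=19
After 6 (read(1)): returned '2', offset=20
After 7 (seek(8, SET)): offset=8
After 8 (read(3)): returned 'TLH', offset=11
After 9 (seek(10, SET)): offset=10

Answer: 10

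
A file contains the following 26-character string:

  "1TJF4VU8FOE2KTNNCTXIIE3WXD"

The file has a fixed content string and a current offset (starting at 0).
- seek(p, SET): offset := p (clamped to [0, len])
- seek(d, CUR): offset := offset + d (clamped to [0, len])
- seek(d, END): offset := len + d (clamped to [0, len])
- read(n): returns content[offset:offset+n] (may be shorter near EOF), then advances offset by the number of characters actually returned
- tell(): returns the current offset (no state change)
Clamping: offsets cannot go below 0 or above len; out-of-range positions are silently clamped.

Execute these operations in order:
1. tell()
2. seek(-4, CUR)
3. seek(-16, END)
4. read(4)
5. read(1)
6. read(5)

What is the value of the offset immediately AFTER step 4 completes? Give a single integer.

After 1 (tell()): offset=0
After 2 (seek(-4, CUR)): offset=0
After 3 (seek(-16, END)): offset=10
After 4 (read(4)): returned 'E2KT', offset=14

Answer: 14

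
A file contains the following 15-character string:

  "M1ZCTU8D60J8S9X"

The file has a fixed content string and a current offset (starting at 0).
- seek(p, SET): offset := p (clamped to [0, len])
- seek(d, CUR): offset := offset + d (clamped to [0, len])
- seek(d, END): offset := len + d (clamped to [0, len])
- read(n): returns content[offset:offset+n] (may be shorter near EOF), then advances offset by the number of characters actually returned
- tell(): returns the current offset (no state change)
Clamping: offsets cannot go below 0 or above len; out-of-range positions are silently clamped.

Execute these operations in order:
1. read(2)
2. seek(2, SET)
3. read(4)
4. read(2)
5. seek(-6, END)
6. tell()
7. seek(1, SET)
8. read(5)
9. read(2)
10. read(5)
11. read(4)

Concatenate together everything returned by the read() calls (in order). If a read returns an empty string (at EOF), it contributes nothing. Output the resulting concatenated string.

After 1 (read(2)): returned 'M1', offset=2
After 2 (seek(2, SET)): offset=2
After 3 (read(4)): returned 'ZCTU', offset=6
After 4 (read(2)): returned '8D', offset=8
After 5 (seek(-6, END)): offset=9
After 6 (tell()): offset=9
After 7 (seek(1, SET)): offset=1
After 8 (read(5)): returned '1ZCTU', offset=6
After 9 (read(2)): returned '8D', offset=8
After 10 (read(5)): returned '60J8S', offset=13
After 11 (read(4)): returned '9X', offset=15

Answer: M1ZCTU8D1ZCTU8D60J8S9X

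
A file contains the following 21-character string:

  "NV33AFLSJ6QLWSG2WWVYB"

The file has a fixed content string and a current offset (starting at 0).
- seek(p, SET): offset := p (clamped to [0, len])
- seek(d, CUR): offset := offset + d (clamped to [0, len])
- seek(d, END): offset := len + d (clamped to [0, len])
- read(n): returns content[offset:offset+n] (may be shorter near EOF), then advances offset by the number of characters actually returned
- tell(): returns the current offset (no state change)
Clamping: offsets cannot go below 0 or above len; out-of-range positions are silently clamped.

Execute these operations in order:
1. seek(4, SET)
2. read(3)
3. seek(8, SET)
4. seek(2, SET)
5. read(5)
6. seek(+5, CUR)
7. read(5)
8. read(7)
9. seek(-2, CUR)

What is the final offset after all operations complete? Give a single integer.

After 1 (seek(4, SET)): offset=4
After 2 (read(3)): returned 'AFL', offset=7
After 3 (seek(8, SET)): offset=8
After 4 (seek(2, SET)): offset=2
After 5 (read(5)): returned '33AFL', offset=7
After 6 (seek(+5, CUR)): offset=12
After 7 (read(5)): returned 'WSG2W', offset=17
After 8 (read(7)): returned 'WVYB', offset=21
After 9 (seek(-2, CUR)): offset=19

Answer: 19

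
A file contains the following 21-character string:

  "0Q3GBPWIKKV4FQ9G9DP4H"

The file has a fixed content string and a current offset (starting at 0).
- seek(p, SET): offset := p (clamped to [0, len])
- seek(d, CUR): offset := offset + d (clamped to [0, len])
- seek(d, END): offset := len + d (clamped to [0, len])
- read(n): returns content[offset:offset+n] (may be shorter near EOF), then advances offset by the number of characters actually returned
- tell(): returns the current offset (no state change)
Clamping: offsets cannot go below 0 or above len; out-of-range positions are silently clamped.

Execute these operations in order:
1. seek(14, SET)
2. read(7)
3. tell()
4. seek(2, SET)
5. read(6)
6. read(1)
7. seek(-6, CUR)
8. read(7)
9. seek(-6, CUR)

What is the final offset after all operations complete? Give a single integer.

Answer: 4

Derivation:
After 1 (seek(14, SET)): offset=14
After 2 (read(7)): returned '9G9DP4H', offset=21
After 3 (tell()): offset=21
After 4 (seek(2, SET)): offset=2
After 5 (read(6)): returned '3GBPWI', offset=8
After 6 (read(1)): returned 'K', offset=9
After 7 (seek(-6, CUR)): offset=3
After 8 (read(7)): returned 'GBPWIKK', offset=10
After 9 (seek(-6, CUR)): offset=4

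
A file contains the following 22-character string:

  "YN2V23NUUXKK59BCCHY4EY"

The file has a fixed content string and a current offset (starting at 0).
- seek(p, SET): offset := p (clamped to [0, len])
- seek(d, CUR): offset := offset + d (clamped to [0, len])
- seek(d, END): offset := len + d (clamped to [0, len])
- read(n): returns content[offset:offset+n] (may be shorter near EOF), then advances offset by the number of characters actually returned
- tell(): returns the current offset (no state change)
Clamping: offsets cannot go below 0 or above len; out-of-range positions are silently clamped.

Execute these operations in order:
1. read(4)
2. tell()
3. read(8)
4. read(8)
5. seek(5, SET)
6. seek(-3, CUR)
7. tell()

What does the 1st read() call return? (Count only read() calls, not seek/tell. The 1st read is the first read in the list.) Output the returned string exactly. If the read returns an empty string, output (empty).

After 1 (read(4)): returned 'YN2V', offset=4
After 2 (tell()): offset=4
After 3 (read(8)): returned '23NUUXKK', offset=12
After 4 (read(8)): returned '59BCCHY4', offset=20
After 5 (seek(5, SET)): offset=5
After 6 (seek(-3, CUR)): offset=2
After 7 (tell()): offset=2

Answer: YN2V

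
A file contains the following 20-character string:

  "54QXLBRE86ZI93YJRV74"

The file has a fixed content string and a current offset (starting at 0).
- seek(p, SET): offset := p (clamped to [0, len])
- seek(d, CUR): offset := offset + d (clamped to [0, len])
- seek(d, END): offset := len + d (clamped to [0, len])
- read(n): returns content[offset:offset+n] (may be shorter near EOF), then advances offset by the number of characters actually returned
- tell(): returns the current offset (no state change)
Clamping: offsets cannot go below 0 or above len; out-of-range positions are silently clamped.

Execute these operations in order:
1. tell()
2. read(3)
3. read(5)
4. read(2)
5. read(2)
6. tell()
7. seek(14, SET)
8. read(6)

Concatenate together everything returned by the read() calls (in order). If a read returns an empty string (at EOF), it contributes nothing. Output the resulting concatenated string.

After 1 (tell()): offset=0
After 2 (read(3)): returned '54Q', offset=3
After 3 (read(5)): returned 'XLBRE', offset=8
After 4 (read(2)): returned '86', offset=10
After 5 (read(2)): returned 'ZI', offset=12
After 6 (tell()): offset=12
After 7 (seek(14, SET)): offset=14
After 8 (read(6)): returned 'YJRV74', offset=20

Answer: 54QXLBRE86ZIYJRV74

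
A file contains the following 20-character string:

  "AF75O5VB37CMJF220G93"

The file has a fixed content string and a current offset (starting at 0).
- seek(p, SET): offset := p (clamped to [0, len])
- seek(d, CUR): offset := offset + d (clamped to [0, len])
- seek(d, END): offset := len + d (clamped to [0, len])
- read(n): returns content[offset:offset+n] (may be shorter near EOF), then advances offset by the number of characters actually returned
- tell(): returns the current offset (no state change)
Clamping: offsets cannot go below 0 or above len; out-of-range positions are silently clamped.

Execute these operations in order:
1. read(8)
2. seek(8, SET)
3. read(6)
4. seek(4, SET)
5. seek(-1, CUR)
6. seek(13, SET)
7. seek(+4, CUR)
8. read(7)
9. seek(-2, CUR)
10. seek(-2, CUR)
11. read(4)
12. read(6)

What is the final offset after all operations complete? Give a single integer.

Answer: 20

Derivation:
After 1 (read(8)): returned 'AF75O5VB', offset=8
After 2 (seek(8, SET)): offset=8
After 3 (read(6)): returned '37CMJF', offset=14
After 4 (seek(4, SET)): offset=4
After 5 (seek(-1, CUR)): offset=3
After 6 (seek(13, SET)): offset=13
After 7 (seek(+4, CUR)): offset=17
After 8 (read(7)): returned 'G93', offset=20
After 9 (seek(-2, CUR)): offset=18
After 10 (seek(-2, CUR)): offset=16
After 11 (read(4)): returned '0G93', offset=20
After 12 (read(6)): returned '', offset=20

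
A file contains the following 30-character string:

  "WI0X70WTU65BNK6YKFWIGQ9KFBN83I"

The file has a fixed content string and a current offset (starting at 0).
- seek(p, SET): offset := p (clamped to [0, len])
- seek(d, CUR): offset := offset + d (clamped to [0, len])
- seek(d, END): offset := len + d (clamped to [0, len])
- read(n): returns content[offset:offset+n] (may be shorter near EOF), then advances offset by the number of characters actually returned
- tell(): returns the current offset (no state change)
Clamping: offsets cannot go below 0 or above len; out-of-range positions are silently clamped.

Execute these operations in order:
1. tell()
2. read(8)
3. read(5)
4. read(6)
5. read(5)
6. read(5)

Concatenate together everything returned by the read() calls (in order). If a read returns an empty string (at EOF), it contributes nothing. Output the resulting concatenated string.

Answer: WI0X70WTU65BNK6YKFWIGQ9KFBN83

Derivation:
After 1 (tell()): offset=0
After 2 (read(8)): returned 'WI0X70WT', offset=8
After 3 (read(5)): returned 'U65BN', offset=13
After 4 (read(6)): returned 'K6YKFW', offset=19
After 5 (read(5)): returned 'IGQ9K', offset=24
After 6 (read(5)): returned 'FBN83', offset=29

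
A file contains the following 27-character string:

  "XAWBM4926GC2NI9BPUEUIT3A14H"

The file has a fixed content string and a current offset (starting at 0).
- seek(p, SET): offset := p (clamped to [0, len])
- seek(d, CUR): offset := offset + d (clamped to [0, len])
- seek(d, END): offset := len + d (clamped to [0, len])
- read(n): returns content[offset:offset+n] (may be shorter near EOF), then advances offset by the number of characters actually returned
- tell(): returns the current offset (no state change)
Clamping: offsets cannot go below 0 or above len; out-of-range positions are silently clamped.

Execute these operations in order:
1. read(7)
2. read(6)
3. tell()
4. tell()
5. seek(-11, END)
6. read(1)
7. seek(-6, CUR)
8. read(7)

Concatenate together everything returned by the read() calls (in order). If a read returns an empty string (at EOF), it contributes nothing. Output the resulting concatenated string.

After 1 (read(7)): returned 'XAWBM49', offset=7
After 2 (read(6)): returned '26GC2N', offset=13
After 3 (tell()): offset=13
After 4 (tell()): offset=13
After 5 (seek(-11, END)): offset=16
After 6 (read(1)): returned 'P', offset=17
After 7 (seek(-6, CUR)): offset=11
After 8 (read(7)): returned '2NI9BPU', offset=18

Answer: XAWBM4926GC2NP2NI9BPU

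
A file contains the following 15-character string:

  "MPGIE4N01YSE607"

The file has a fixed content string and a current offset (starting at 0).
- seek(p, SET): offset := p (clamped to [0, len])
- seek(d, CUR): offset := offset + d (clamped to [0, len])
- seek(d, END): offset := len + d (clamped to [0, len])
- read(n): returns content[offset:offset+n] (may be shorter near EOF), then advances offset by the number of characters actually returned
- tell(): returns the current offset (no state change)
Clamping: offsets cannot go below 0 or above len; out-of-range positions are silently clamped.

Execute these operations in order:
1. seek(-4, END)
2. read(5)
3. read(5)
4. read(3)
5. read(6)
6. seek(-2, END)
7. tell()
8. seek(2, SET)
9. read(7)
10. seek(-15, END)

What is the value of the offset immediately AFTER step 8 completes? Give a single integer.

After 1 (seek(-4, END)): offset=11
After 2 (read(5)): returned 'E607', offset=15
After 3 (read(5)): returned '', offset=15
After 4 (read(3)): returned '', offset=15
After 5 (read(6)): returned '', offset=15
After 6 (seek(-2, END)): offset=13
After 7 (tell()): offset=13
After 8 (seek(2, SET)): offset=2

Answer: 2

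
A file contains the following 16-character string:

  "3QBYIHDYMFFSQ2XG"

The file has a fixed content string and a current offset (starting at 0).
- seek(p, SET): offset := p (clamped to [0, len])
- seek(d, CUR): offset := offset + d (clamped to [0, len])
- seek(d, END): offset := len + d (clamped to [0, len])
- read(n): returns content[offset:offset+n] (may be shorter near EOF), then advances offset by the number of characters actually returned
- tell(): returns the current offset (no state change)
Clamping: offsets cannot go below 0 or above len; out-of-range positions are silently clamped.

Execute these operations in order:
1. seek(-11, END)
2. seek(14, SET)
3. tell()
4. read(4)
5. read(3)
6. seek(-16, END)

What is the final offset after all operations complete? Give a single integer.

After 1 (seek(-11, END)): offset=5
After 2 (seek(14, SET)): offset=14
After 3 (tell()): offset=14
After 4 (read(4)): returned 'XG', offset=16
After 5 (read(3)): returned '', offset=16
After 6 (seek(-16, END)): offset=0

Answer: 0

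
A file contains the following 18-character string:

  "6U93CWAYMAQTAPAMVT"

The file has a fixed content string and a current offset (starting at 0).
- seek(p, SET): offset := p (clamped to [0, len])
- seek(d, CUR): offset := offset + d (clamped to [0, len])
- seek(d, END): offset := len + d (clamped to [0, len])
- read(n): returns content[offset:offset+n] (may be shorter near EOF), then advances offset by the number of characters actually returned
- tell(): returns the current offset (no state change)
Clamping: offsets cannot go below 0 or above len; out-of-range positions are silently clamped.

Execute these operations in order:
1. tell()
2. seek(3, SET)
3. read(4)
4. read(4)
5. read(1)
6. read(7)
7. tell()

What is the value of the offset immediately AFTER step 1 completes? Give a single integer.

Answer: 0

Derivation:
After 1 (tell()): offset=0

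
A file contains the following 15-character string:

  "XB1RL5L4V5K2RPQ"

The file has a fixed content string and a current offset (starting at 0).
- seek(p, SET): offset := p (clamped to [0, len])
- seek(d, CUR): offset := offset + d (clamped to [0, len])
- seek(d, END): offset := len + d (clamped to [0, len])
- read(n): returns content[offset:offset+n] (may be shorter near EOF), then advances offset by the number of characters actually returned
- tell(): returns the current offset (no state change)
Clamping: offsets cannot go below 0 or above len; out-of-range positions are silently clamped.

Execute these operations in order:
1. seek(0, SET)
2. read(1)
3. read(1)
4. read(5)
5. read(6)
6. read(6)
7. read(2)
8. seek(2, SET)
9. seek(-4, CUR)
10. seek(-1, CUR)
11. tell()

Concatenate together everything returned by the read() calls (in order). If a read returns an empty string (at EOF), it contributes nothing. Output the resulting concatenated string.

After 1 (seek(0, SET)): offset=0
After 2 (read(1)): returned 'X', offset=1
After 3 (read(1)): returned 'B', offset=2
After 4 (read(5)): returned '1RL5L', offset=7
After 5 (read(6)): returned '4V5K2R', offset=13
After 6 (read(6)): returned 'PQ', offset=15
After 7 (read(2)): returned '', offset=15
After 8 (seek(2, SET)): offset=2
After 9 (seek(-4, CUR)): offset=0
After 10 (seek(-1, CUR)): offset=0
After 11 (tell()): offset=0

Answer: XB1RL5L4V5K2RPQ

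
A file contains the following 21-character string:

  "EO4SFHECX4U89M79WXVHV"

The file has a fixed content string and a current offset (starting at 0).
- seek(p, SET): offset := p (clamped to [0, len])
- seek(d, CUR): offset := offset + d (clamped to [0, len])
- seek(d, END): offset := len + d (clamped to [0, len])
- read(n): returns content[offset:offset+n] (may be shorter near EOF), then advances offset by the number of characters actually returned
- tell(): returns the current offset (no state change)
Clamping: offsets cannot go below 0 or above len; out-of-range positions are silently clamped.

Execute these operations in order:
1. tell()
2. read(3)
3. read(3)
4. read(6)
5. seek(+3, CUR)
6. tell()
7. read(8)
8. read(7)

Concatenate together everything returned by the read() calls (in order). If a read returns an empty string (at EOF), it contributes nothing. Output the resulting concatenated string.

Answer: EO4SFHECX4U89WXVHV

Derivation:
After 1 (tell()): offset=0
After 2 (read(3)): returned 'EO4', offset=3
After 3 (read(3)): returned 'SFH', offset=6
After 4 (read(6)): returned 'ECX4U8', offset=12
After 5 (seek(+3, CUR)): offset=15
After 6 (tell()): offset=15
After 7 (read(8)): returned '9WXVHV', offset=21
After 8 (read(7)): returned '', offset=21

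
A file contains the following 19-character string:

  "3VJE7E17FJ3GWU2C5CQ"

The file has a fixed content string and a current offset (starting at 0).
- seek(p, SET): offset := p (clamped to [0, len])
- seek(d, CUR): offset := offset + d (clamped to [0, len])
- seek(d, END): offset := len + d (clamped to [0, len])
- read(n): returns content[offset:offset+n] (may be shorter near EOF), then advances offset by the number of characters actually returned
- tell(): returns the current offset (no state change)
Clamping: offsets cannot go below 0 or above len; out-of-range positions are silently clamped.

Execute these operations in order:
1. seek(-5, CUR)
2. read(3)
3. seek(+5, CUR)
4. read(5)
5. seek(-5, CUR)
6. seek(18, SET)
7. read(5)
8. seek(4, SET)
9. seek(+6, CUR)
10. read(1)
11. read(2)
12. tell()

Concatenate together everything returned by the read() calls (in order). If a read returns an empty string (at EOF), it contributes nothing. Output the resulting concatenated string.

After 1 (seek(-5, CUR)): offset=0
After 2 (read(3)): returned '3VJ', offset=3
After 3 (seek(+5, CUR)): offset=8
After 4 (read(5)): returned 'FJ3GW', offset=13
After 5 (seek(-5, CUR)): offset=8
After 6 (seek(18, SET)): offset=18
After 7 (read(5)): returned 'Q', offset=19
After 8 (seek(4, SET)): offset=4
After 9 (seek(+6, CUR)): offset=10
After 10 (read(1)): returned '3', offset=11
After 11 (read(2)): returned 'GW', offset=13
After 12 (tell()): offset=13

Answer: 3VJFJ3GWQ3GW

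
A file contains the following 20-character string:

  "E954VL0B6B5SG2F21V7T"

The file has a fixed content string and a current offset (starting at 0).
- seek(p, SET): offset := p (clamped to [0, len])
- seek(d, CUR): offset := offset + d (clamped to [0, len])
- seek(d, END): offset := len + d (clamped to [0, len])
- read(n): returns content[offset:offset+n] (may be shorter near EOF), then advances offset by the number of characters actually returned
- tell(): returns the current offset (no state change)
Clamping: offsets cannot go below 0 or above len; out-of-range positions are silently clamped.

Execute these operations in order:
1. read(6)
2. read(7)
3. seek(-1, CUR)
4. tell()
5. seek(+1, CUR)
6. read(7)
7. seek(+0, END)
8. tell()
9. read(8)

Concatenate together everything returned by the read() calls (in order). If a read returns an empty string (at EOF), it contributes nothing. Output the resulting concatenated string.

Answer: E954VL0B6B5SG2F21V7T

Derivation:
After 1 (read(6)): returned 'E954VL', offset=6
After 2 (read(7)): returned '0B6B5SG', offset=13
After 3 (seek(-1, CUR)): offset=12
After 4 (tell()): offset=12
After 5 (seek(+1, CUR)): offset=13
After 6 (read(7)): returned '2F21V7T', offset=20
After 7 (seek(+0, END)): offset=20
After 8 (tell()): offset=20
After 9 (read(8)): returned '', offset=20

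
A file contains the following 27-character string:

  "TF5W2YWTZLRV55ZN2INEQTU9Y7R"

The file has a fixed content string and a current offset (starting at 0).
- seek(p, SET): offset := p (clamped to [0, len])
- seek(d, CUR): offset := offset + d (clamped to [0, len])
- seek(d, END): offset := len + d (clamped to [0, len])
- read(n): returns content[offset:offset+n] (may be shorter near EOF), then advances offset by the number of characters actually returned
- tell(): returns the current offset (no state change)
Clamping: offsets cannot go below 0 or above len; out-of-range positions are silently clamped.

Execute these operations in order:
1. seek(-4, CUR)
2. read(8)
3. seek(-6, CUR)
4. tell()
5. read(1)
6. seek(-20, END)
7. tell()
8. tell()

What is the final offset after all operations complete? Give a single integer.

After 1 (seek(-4, CUR)): offset=0
After 2 (read(8)): returned 'TF5W2YWT', offset=8
After 3 (seek(-6, CUR)): offset=2
After 4 (tell()): offset=2
After 5 (read(1)): returned '5', offset=3
After 6 (seek(-20, END)): offset=7
After 7 (tell()): offset=7
After 8 (tell()): offset=7

Answer: 7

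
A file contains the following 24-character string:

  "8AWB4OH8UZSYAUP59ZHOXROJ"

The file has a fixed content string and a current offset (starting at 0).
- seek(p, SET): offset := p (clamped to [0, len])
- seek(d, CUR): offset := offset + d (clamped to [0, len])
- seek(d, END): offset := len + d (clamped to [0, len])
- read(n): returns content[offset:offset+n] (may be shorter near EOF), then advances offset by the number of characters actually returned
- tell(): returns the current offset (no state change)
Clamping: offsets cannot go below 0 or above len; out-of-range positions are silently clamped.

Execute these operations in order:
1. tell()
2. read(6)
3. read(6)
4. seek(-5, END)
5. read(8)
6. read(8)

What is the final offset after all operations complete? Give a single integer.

After 1 (tell()): offset=0
After 2 (read(6)): returned '8AWB4O', offset=6
After 3 (read(6)): returned 'H8UZSY', offset=12
After 4 (seek(-5, END)): offset=19
After 5 (read(8)): returned 'OXROJ', offset=24
After 6 (read(8)): returned '', offset=24

Answer: 24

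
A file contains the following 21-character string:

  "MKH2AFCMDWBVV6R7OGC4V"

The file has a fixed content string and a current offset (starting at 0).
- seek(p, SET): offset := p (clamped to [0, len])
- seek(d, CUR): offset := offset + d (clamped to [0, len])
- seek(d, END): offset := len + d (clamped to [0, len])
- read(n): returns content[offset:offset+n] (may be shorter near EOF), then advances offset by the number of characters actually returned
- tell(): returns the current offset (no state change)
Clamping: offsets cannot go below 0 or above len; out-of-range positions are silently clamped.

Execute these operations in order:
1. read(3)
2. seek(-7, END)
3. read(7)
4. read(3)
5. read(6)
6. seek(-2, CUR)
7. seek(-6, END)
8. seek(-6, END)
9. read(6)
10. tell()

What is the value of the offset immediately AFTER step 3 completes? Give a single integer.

After 1 (read(3)): returned 'MKH', offset=3
After 2 (seek(-7, END)): offset=14
After 3 (read(7)): returned 'R7OGC4V', offset=21

Answer: 21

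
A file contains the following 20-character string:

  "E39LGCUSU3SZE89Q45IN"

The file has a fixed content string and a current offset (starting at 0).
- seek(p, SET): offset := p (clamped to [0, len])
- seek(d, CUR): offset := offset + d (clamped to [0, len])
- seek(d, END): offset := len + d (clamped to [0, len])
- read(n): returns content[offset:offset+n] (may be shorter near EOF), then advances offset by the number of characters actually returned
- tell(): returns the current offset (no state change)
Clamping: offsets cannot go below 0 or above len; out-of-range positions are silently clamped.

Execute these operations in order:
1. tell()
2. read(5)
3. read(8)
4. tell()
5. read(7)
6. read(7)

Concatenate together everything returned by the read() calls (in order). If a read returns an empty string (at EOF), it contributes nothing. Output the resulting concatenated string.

Answer: E39LGCUSU3SZE89Q45IN

Derivation:
After 1 (tell()): offset=0
After 2 (read(5)): returned 'E39LG', offset=5
After 3 (read(8)): returned 'CUSU3SZE', offset=13
After 4 (tell()): offset=13
After 5 (read(7)): returned '89Q45IN', offset=20
After 6 (read(7)): returned '', offset=20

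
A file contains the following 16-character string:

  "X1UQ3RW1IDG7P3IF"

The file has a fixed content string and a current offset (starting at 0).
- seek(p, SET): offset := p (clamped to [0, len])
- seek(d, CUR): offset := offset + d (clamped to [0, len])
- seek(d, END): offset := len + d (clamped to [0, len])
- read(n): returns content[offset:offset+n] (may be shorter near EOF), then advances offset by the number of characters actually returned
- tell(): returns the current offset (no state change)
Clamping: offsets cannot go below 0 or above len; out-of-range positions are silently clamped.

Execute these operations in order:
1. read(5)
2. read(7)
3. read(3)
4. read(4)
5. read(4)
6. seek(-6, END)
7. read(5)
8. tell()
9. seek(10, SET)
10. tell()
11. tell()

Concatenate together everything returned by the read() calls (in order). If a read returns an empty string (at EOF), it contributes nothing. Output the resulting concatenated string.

After 1 (read(5)): returned 'X1UQ3', offset=5
After 2 (read(7)): returned 'RW1IDG7', offset=12
After 3 (read(3)): returned 'P3I', offset=15
After 4 (read(4)): returned 'F', offset=16
After 5 (read(4)): returned '', offset=16
After 6 (seek(-6, END)): offset=10
After 7 (read(5)): returned 'G7P3I', offset=15
After 8 (tell()): offset=15
After 9 (seek(10, SET)): offset=10
After 10 (tell()): offset=10
After 11 (tell()): offset=10

Answer: X1UQ3RW1IDG7P3IFG7P3I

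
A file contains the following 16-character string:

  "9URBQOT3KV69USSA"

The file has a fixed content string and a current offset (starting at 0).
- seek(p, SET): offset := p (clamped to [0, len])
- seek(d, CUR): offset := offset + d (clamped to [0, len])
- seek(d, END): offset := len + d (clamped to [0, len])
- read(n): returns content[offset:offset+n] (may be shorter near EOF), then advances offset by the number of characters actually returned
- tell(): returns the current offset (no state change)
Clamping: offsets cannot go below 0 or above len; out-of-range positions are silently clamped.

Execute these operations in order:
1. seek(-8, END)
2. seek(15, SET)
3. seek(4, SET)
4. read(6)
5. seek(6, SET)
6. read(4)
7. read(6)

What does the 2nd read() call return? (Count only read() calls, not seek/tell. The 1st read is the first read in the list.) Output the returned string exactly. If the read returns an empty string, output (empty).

After 1 (seek(-8, END)): offset=8
After 2 (seek(15, SET)): offset=15
After 3 (seek(4, SET)): offset=4
After 4 (read(6)): returned 'QOT3KV', offset=10
After 5 (seek(6, SET)): offset=6
After 6 (read(4)): returned 'T3KV', offset=10
After 7 (read(6)): returned '69USSA', offset=16

Answer: T3KV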